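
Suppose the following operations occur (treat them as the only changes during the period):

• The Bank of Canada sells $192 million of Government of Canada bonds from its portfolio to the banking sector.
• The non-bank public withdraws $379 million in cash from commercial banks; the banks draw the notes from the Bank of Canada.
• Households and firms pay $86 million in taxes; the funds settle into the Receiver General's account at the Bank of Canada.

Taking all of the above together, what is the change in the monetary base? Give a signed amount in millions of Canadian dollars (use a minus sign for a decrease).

OMO sale (to banks) $192 million: Bank of Canada balance sheet contracts → −$192M.
Currency withdrawal $379 million: just a shift between currency and reserves — both are base money → 0.
Government account inflow $86 million: reserves shift to a non-base liability → −$86M.
Net: −192 + 0 − 86 = -$278 million.

-$278 million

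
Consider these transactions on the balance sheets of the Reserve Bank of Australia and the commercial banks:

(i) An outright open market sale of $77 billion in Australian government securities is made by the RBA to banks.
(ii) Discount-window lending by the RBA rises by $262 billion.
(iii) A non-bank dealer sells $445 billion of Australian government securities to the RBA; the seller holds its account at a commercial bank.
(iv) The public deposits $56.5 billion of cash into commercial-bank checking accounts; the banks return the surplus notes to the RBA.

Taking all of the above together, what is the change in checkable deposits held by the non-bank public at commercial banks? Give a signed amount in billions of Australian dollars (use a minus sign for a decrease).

+$501.5 billion

OMO sale (to banks) $77 billion: the counterparty is a bank, so public deposits are unchanged → 0.
Discount-window loan $262 billion: the counterparty is a bank, so public deposits are unchanged → 0.
Asset purchase (from non-banks) $445 billion: non-bank counterparties' bank balances rise → +$445B.
Currency deposit $56.5 billion: non-bank counterparties' bank balances rise → +$56.5B.
Net: 0 + 0 + 445 + 56.5 = +$501.5 billion.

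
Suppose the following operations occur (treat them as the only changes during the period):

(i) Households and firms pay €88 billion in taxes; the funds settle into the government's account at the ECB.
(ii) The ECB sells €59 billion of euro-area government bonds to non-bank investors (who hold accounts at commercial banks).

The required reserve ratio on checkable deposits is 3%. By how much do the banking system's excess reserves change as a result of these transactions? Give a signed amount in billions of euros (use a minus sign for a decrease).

Government account inflow €88 billion: reserves −€88B, deposits −€88B.
Asset sale (to non-banks) €59 billion: reserves −€59B, deposits −€59B.
Totals: Δreserves = −€147B, Δdeposits = −€147B.
Δrequired reserves = 3% × −€147B = −€4.41B.
Δexcess reserves = Δreserves − Δrequired = −€147B − (−€4.41B) = -€142.59 billion.

-€142.59 billion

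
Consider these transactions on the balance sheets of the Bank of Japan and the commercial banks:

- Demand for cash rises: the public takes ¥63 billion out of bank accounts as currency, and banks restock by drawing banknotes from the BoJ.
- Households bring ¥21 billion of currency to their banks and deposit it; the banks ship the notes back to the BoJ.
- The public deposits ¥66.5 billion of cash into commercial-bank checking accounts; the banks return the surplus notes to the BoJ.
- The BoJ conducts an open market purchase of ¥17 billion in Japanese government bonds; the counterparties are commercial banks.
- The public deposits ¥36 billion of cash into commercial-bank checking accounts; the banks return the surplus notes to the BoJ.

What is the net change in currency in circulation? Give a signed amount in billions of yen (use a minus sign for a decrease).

-¥60.5 billion

Currency withdrawal ¥63 billion: notes leave the central bank → +¥63B.
Currency deposit ¥21 billion: notes return to the central bank → −¥21B.
Currency deposit ¥66.5 billion: notes return to the central bank → −¥66.5B.
OMO purchase (from banks) ¥17 billion: no currency enters or leaves circulation → 0.
Currency deposit ¥36 billion: notes return to the central bank → −¥36B.
Net: 63 − 21 − 66.5 + 0 − 36 = -¥60.5 billion.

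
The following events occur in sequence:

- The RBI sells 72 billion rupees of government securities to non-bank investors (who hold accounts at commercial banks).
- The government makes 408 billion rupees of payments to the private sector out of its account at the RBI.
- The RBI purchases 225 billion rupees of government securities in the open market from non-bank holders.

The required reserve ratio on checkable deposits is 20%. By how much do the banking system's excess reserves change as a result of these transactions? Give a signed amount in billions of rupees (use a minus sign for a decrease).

Asset sale (to non-banks) 72 billion rupees: reserves −72B, deposits −72B.
Government spending 408 billion rupees: reserves +408B, deposits +408B.
Asset purchase (from non-banks) 225 billion rupees: reserves +225B, deposits +225B.
Totals: Δreserves = +561B, Δdeposits = +561B.
Δrequired reserves = 20% × +561B = +112.2B.
Δexcess reserves = Δreserves − Δrequired = +561B − (+112.2B) = +448.8 billion.

+448.8 billion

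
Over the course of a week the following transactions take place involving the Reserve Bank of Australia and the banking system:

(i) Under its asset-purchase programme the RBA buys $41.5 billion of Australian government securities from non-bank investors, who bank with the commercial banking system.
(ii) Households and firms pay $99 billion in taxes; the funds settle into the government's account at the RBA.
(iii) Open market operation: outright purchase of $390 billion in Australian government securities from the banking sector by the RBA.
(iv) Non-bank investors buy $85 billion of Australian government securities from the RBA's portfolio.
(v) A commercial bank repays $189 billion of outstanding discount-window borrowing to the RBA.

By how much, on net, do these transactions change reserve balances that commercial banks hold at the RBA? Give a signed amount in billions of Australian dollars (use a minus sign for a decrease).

+$58.5 billion

Asset purchase (from non-banks) $41.5 billion: the RBA pays by crediting reserve accounts → +$41.5B.
Government account inflow $99 billion: funds move from bank reserves into the government account → −$99B.
OMO purchase (from banks) $390 billion: the RBA pays by crediting reserve accounts → +$390B.
Asset sale (to non-banks) $85 billion: the non-bank buyers' banks settle from reserves → −$85B.
Discount-window repayment $189 billion: repayment is debited from reserves → −$189B.
Net: 41.5 − 99 + 390 − 85 − 189 = +$58.5 billion.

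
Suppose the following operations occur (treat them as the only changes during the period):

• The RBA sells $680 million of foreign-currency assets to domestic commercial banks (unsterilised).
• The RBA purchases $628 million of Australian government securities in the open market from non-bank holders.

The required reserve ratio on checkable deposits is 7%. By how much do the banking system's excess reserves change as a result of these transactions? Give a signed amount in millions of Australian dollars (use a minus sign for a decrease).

FX sale $680 million: reserves −$680M, deposits 0.
Asset purchase (from non-banks) $628 million: reserves +$628M, deposits +$628M.
Totals: Δreserves = −$52M, Δdeposits = +$628M.
Δrequired reserves = 7% × +$628M = +$43.96M.
Δexcess reserves = Δreserves − Δrequired = −$52M − (+$43.96M) = -$95.96 million.

-$95.96 million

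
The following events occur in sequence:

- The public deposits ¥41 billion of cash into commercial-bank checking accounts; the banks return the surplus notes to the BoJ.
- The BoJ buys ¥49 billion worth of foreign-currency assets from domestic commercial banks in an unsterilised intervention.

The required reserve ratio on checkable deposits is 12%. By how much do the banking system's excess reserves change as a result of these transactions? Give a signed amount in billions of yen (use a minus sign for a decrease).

+¥85.08 billion

Currency deposit ¥41 billion: reserves +¥41B, deposits +¥41B.
FX purchase ¥49 billion: reserves +¥49B, deposits 0.
Totals: Δreserves = +¥90B, Δdeposits = +¥41B.
Δrequired reserves = 12% × +¥41B = +¥4.92B.
Δexcess reserves = Δreserves − Δrequired = +¥90B − (+¥4.92B) = +¥85.08 billion.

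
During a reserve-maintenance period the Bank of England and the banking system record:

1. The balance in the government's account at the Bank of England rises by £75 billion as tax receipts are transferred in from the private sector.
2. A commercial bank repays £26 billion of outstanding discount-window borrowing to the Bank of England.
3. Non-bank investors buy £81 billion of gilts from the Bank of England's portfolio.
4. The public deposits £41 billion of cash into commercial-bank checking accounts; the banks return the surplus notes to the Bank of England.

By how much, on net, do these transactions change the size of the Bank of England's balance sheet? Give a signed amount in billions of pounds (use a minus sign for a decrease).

Government account inflow £75 billion: only the composition of liabilities changes → 0.
Discount-window repayment £26 billion: a Bank of England asset is shed → −£26B.
Asset sale (to non-banks) £81 billion: a Bank of England asset is shed → −£81B.
Currency deposit £41 billion: only the composition of liabilities changes → 0.
Net: 0 − 26 − 81 + 0 = -£107 billion.

-£107 billion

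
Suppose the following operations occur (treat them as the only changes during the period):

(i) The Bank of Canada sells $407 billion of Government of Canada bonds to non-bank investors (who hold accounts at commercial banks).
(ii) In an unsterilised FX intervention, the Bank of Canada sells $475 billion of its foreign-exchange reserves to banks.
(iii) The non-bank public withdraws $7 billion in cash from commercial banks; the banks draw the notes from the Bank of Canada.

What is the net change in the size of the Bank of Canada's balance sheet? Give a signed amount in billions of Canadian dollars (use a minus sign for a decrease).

Asset sale (to non-banks) $407 billion: a Bank of Canada asset is shed → −$407B.
FX sale $475 billion: a Bank of Canada asset is shed → −$475B.
Currency withdrawal $7 billion: only the composition of liabilities changes → 0.
Net: −407 − 475 + 0 = -$882 billion.

-$882 billion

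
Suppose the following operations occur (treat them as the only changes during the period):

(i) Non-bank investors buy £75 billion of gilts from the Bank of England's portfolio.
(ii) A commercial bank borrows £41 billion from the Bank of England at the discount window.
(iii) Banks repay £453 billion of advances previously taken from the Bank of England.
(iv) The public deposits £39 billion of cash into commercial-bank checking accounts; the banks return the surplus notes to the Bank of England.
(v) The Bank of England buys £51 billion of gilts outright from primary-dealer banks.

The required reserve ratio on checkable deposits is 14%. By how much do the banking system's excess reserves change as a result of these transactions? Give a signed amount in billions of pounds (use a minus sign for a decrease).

Asset sale (to non-banks) £75 billion: reserves −£75B, deposits −£75B.
Discount-window loan £41 billion: reserves +£41B, deposits 0.
Discount-window repayment £453 billion: reserves −£453B, deposits 0.
Currency deposit £39 billion: reserves +£39B, deposits +£39B.
OMO purchase (from banks) £51 billion: reserves +£51B, deposits 0.
Totals: Δreserves = −£397B, Δdeposits = −£36B.
Δrequired reserves = 14% × −£36B = −£5.04B.
Δexcess reserves = Δreserves − Δrequired = −£397B − (−£5.04B) = -£391.96 billion.

-£391.96 billion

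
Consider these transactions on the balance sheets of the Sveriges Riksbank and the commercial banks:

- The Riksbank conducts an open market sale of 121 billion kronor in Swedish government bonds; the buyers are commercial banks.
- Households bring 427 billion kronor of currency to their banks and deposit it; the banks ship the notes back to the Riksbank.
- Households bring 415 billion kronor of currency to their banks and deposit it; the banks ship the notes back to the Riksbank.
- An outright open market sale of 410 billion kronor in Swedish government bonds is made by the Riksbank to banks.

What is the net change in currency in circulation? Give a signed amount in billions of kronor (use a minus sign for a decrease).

-842 billion

Riksbank balance sheet:
  Assets:      Securities −531B
  Liabilities: Bank reserves +311B, Currency in circulation −842B
Commercial banking system:
  Assets:      Reserves at CB +311B, Securities +531B
  Liabilities: Checkable deposits +842B
So the change in currency in circulation is -842 billion.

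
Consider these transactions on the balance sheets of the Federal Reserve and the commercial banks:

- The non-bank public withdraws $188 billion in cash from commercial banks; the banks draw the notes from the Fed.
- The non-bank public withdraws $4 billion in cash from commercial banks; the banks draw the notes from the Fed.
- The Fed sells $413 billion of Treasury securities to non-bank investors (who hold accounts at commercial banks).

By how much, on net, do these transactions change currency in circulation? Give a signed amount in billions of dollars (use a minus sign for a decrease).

+$192 billion

Fed balance sheet:
  Assets:      Securities −$413B
  Liabilities: Bank reserves −$605B, Currency in circulation +$192B
Commercial banking system:
  Assets:      Reserves at CB −$605B
  Liabilities: Checkable deposits −$605B
So the change in currency in circulation is +$192 billion.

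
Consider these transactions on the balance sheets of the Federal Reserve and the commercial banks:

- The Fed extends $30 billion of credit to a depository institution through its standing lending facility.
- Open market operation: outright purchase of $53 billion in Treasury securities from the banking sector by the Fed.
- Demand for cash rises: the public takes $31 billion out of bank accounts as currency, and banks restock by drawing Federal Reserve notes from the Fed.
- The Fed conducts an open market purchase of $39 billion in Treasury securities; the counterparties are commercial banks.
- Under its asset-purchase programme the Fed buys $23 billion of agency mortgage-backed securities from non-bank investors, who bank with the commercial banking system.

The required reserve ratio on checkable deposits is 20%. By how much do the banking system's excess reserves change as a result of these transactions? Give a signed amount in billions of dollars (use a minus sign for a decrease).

+$115.6 billion

Discount-window loan $30 billion: reserves +$30B, deposits 0.
OMO purchase (from banks) $53 billion: reserves +$53B, deposits 0.
Currency withdrawal $31 billion: reserves −$31B, deposits −$31B.
OMO purchase (from banks) $39 billion: reserves +$39B, deposits 0.
Asset purchase (from non-banks) $23 billion: reserves +$23B, deposits +$23B.
Totals: Δreserves = +$114B, Δdeposits = −$8B.
Δrequired reserves = 20% × −$8B = −$1.6B.
Δexcess reserves = Δreserves − Δrequired = +$114B − (−$1.6B) = +$115.6 billion.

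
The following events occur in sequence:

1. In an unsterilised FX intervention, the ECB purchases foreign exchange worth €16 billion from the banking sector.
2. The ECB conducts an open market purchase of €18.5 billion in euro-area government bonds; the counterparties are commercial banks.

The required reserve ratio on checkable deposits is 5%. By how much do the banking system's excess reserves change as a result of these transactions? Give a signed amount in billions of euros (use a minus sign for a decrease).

+€34.5 billion

FX purchase €16 billion: reserves +€16B, deposits 0.
OMO purchase (from banks) €18.5 billion: reserves +€18.5B, deposits 0.
Totals: Δreserves = +€34.5B, Δdeposits = 0.
Δrequired reserves = 5% × 0 = 0.
Δexcess reserves = Δreserves − Δrequired = +€34.5B − (0) = +€34.5 billion.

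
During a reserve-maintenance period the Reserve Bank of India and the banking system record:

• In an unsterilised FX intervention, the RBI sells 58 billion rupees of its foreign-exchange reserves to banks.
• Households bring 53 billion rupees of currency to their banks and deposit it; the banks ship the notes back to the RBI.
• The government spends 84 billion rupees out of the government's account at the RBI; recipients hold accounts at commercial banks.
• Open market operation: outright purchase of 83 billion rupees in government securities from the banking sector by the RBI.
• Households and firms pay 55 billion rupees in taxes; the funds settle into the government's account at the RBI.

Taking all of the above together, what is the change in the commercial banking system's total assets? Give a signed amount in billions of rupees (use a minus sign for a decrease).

+82 billion

FX sale 58 billion rupees: just an asset swap on bank balance sheets → 0.
Currency deposit 53 billion rupees: bank balance sheets expand → +53B.
Government spending 84 billion rupees: bank balance sheets expand → +84B.
OMO purchase (from banks) 83 billion rupees: just an asset swap on bank balance sheets → 0.
Government account inflow 55 billion rupees: bank balance sheets shrink → −55B.
Net: 0 + 53 + 84 + 0 − 55 = +82 billion.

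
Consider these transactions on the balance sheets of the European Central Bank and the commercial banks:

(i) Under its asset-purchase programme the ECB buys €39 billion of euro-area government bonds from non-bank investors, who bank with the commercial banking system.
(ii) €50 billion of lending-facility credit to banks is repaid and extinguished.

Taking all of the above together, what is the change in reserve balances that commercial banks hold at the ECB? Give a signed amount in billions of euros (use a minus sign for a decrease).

ECB balance sheet:
  Assets:      Securities +€39B, Loans to banks −€50B
  Liabilities: Bank reserves −€11B
So the change in reserve balances that commercial banks hold at the ECB is -€11 billion.

-€11 billion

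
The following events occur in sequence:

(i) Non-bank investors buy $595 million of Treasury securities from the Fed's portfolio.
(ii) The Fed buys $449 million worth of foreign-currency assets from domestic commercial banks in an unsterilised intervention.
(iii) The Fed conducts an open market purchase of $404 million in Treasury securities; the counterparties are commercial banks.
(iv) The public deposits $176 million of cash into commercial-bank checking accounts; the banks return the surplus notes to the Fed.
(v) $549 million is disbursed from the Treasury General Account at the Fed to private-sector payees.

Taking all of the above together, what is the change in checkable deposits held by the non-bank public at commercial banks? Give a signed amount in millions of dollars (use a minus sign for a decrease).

+$130 million

Asset sale (to non-banks) $595 million: non-bank counterparties' bank balances fall → −$595M.
FX purchase $449 million: the counterparty is a bank, so public deposits are unchanged → 0.
OMO purchase (from banks) $404 million: the counterparty is a bank, so public deposits are unchanged → 0.
Currency deposit $176 million: non-bank counterparties' bank balances rise → +$176M.
Government spending $549 million: non-bank counterparties' bank balances rise → +$549M.
Net: −595 + 0 + 0 + 176 + 549 = +$130 million.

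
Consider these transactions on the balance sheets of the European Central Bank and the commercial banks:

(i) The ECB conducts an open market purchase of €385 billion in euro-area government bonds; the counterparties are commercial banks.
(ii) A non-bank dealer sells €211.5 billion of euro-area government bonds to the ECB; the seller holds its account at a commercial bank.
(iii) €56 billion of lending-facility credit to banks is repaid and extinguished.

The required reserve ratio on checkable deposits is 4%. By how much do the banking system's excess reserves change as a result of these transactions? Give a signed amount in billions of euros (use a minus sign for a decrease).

OMO purchase (from banks) €385 billion: reserves +€385B, deposits 0.
Asset purchase (from non-banks) €211.5 billion: reserves +€211.5B, deposits +€211.5B.
Discount-window repayment €56 billion: reserves −€56B, deposits 0.
Totals: Δreserves = +€540.5B, Δdeposits = +€211.5B.
Δrequired reserves = 4% × +€211.5B = +€8.46B.
Δexcess reserves = Δreserves − Δrequired = +€540.5B − (+€8.46B) = +€532.04 billion.

+€532.04 billion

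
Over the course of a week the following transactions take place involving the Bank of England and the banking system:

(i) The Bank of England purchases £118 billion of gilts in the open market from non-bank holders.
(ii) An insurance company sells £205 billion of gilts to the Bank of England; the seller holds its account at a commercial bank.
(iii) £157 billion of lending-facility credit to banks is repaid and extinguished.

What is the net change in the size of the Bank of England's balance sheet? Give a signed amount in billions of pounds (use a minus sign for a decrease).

+£166 billion

Asset purchase (from non-banks) £118 billion: a Bank of England asset is acquired → +£118B.
Asset purchase (from non-banks) £205 billion: a Bank of England asset is acquired → +£205B.
Discount-window repayment £157 billion: a Bank of England asset is shed → −£157B.
Net: 118 + 205 − 157 = +£166 billion.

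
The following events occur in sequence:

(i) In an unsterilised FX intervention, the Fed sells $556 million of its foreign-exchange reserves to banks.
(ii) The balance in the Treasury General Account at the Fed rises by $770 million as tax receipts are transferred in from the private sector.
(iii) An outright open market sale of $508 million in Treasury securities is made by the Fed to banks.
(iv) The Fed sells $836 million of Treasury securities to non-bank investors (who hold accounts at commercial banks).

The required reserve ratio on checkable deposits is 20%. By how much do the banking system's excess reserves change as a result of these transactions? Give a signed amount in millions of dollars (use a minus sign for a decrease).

-$2348.8 million

FX sale $556 million: reserves −$556M, deposits 0.
Government account inflow $770 million: reserves −$770M, deposits −$770M.
OMO sale (to banks) $508 million: reserves −$508M, deposits 0.
Asset sale (to non-banks) $836 million: reserves −$836M, deposits −$836M.
Totals: Δreserves = −$2670M, Δdeposits = −$1606M.
Δrequired reserves = 20% × −$1606M = −$321.2M.
Δexcess reserves = Δreserves − Δrequired = −$2670M − (−$321.2M) = -$2348.8 million.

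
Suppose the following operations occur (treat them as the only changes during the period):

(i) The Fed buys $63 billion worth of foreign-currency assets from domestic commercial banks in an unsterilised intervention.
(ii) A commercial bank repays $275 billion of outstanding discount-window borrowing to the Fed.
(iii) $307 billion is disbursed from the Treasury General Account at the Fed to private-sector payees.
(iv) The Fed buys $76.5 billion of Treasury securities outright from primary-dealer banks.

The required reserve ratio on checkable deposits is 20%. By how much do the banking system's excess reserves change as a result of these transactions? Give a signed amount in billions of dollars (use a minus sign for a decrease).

+$110.1 billion

FX purchase $63 billion: reserves +$63B, deposits 0.
Discount-window repayment $275 billion: reserves −$275B, deposits 0.
Government spending $307 billion: reserves +$307B, deposits +$307B.
OMO purchase (from banks) $76.5 billion: reserves +$76.5B, deposits 0.
Totals: Δreserves = +$171.5B, Δdeposits = +$307B.
Δrequired reserves = 20% × +$307B = +$61.4B.
Δexcess reserves = Δreserves − Δrequired = +$171.5B − (+$61.4B) = +$110.1 billion.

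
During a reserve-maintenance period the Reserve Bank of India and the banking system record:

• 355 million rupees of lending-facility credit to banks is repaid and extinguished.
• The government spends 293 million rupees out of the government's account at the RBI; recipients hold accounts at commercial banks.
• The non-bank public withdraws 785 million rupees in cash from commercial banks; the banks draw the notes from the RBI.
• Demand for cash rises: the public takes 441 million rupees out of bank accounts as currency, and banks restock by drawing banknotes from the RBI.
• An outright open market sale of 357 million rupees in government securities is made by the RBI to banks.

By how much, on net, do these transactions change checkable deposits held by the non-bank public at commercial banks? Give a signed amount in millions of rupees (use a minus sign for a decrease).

-933 million

RBI balance sheet:
  Assets:      Securities −357M, Loans to banks −355M
  Liabilities: Bank reserves −1645M, Currency in circulation +1226M, Government deposits −293M
Commercial banking system:
  Assets:      Reserves at CB −1645M, Securities +357M
  Liabilities: Checkable deposits −933M, Borrowings from CB −355M
So the change in checkable deposits held by the non-bank public at commercial banks is -933 million.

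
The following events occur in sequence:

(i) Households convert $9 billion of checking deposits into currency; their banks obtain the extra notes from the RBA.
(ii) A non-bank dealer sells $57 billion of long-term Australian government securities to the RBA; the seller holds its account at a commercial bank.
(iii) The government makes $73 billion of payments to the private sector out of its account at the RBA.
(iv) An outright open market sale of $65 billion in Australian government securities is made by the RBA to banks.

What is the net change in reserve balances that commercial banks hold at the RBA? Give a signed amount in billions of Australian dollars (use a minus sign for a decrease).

+$56 billion

Currency withdrawal $9 billion: banks swap reserves for currency → −$9B.
Asset purchase (from non-banks) $57 billion: the RBA pays by crediting reserve accounts → +$57B.
Government spending $73 billion: government payments flow into bank reserve accounts → +$73B.
OMO sale (to banks) $65 billion: the buying banks pay out of their reserve balances → −$65B.
Net: −9 + 57 + 73 − 65 = +$56 billion.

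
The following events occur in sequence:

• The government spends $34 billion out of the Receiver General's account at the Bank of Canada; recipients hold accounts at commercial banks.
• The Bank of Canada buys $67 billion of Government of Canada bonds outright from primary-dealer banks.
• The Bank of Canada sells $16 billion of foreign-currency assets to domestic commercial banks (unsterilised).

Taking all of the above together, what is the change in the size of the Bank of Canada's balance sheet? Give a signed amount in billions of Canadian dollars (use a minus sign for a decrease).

+$51 billion

Bank of Canada balance sheet:
  Assets:      Securities +$67B, Foreign assets −$16B
  Liabilities: Bank reserves +$85B, Government deposits −$34B
Commercial banking system:
  Assets:      Reserves at CB +$85B, Securities −$67B, Foreign assets +$16B
  Liabilities: Checkable deposits +$34B
Change in total Bank of Canada assets = +$51 billion.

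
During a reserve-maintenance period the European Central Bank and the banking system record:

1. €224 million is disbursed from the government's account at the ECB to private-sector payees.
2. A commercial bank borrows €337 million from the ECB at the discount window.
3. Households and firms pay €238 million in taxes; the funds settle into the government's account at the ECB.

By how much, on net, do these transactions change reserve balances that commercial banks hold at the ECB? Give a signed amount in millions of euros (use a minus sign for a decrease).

+€323 million

Government spending €224 million: government payments flow into bank reserve accounts → +€224M.
Discount-window loan €337 million: the loan is credited to the bank's reserve account → +€337M.
Government account inflow €238 million: funds move from bank reserves into the government account → −€238M.
Net: 224 + 337 − 238 = +€323 million.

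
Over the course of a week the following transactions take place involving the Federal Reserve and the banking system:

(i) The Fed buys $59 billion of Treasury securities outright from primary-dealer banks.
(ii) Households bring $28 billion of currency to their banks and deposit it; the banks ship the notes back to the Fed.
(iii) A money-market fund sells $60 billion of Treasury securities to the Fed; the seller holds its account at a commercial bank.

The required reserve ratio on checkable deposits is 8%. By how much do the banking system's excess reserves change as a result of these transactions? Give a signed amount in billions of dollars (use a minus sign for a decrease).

+$139.96 billion

OMO purchase (from banks) $59 billion: reserves +$59B, deposits 0.
Currency deposit $28 billion: reserves +$28B, deposits +$28B.
Asset purchase (from non-banks) $60 billion: reserves +$60B, deposits +$60B.
Totals: Δreserves = +$147B, Δdeposits = +$88B.
Δrequired reserves = 8% × +$88B = +$7.04B.
Δexcess reserves = Δreserves − Δrequired = +$147B − (+$7.04B) = +$139.96 billion.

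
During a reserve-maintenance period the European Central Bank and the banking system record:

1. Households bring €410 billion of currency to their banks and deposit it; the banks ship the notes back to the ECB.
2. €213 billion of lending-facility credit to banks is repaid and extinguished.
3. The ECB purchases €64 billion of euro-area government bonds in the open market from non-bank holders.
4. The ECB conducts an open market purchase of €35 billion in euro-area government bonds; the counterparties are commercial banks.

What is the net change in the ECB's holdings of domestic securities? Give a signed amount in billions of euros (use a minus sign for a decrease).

ECB balance sheet:
  Assets:      Securities +€99B, Loans to banks −€213B
  Liabilities: Bank reserves +€296B, Currency in circulation −€410B
So the change in the ECB's holdings of domestic securities is +€99 billion.

+€99 billion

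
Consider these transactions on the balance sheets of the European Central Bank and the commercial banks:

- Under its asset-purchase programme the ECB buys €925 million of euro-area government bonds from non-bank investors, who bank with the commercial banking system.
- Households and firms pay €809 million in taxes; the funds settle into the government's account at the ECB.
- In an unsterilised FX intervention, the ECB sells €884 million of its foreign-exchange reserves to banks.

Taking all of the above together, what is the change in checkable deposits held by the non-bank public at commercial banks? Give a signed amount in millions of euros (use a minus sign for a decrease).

+€116 million

Asset purchase (from non-banks) €925 million: non-bank counterparties' bank balances rise → +€925M.
Government account inflow €809 million: non-bank counterparties' bank balances fall → −€809M.
FX sale €884 million: the counterparty is a bank, so public deposits are unchanged → 0.
Net: 925 − 809 + 0 = +€116 million.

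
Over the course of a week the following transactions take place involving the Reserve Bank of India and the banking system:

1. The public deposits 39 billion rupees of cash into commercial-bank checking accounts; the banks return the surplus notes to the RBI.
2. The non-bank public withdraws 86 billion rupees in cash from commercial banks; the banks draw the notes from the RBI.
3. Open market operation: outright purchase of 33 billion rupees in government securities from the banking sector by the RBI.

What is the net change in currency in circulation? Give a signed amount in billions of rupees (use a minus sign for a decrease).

Currency deposit 39 billion rupees: notes return to the central bank → −39B.
Currency withdrawal 86 billion rupees: notes leave the central bank → +86B.
OMO purchase (from banks) 33 billion rupees: no currency enters or leaves circulation → 0.
Net: −39 + 86 + 0 = +47 billion.

+47 billion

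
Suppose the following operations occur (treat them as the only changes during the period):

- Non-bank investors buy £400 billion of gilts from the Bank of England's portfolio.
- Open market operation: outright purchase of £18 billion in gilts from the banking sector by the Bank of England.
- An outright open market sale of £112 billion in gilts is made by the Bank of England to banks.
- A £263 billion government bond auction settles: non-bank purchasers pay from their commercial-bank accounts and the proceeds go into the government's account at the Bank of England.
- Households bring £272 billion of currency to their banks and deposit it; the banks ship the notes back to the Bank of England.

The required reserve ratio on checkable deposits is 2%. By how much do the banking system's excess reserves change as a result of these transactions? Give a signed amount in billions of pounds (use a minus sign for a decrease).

-£477.18 billion

Asset sale (to non-banks) £400 billion: reserves −£400B, deposits −£400B.
OMO purchase (from banks) £18 billion: reserves +£18B, deposits 0.
OMO sale (to banks) £112 billion: reserves −£112B, deposits 0.
Government account inflow £263 billion: reserves −£263B, deposits −£263B.
Currency deposit £272 billion: reserves +£272B, deposits +£272B.
Totals: Δreserves = −£485B, Δdeposits = −£391B.
Δrequired reserves = 2% × −£391B = −£7.82B.
Δexcess reserves = Δreserves − Δrequired = −£485B − (−£7.82B) = -£477.18 billion.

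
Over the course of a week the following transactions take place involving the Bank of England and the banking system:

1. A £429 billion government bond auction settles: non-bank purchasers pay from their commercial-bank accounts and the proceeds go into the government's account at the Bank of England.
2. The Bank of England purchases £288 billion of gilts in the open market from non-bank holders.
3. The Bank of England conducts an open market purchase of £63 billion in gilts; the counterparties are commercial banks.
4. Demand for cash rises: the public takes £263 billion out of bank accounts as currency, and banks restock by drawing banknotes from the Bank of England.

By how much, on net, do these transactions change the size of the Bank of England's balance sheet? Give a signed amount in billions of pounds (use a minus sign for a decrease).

Government account inflow £429 billion: only the composition of liabilities changes → 0.
Asset purchase (from non-banks) £288 billion: a Bank of England asset is acquired → +£288B.
OMO purchase (from banks) £63 billion: a Bank of England asset is acquired → +£63B.
Currency withdrawal £263 billion: only the composition of liabilities changes → 0.
Net: 0 + 288 + 63 + 0 = +£351 billion.

+£351 billion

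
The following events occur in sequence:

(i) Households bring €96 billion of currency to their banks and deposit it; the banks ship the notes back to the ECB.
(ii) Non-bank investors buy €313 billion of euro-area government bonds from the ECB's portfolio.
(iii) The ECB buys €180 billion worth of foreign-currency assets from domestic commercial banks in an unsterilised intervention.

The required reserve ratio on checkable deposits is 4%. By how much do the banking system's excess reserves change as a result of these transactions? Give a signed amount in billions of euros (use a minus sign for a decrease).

-€28.32 billion

Currency deposit €96 billion: reserves +€96B, deposits +€96B.
Asset sale (to non-banks) €313 billion: reserves −€313B, deposits −€313B.
FX purchase €180 billion: reserves +€180B, deposits 0.
Totals: Δreserves = −€37B, Δdeposits = −€217B.
Δrequired reserves = 4% × −€217B = −€8.68B.
Δexcess reserves = Δreserves − Δrequired = −€37B − (−€8.68B) = -€28.32 billion.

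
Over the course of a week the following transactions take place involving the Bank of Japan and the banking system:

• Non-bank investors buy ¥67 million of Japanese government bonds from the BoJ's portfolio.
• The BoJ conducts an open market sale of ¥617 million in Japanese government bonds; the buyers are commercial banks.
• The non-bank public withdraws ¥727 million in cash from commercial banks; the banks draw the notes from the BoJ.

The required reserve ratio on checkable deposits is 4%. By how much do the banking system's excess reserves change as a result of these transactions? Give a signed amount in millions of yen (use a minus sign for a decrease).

-¥1379.24 million

Asset sale (to non-banks) ¥67 million: reserves −¥67M, deposits −¥67M.
OMO sale (to banks) ¥617 million: reserves −¥617M, deposits 0.
Currency withdrawal ¥727 million: reserves −¥727M, deposits −¥727M.
Totals: Δreserves = −¥1411M, Δdeposits = −¥794M.
Δrequired reserves = 4% × −¥794M = −¥31.76M.
Δexcess reserves = Δreserves − Δrequired = −¥1411M − (−¥31.76M) = -¥1379.24 million.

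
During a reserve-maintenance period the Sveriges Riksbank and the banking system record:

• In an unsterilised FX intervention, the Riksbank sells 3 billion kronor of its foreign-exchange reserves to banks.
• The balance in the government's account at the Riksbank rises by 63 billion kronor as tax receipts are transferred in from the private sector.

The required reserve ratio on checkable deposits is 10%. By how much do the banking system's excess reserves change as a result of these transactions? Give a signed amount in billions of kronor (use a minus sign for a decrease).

FX sale 3 billion kronor: reserves −3B, deposits 0.
Government account inflow 63 billion kronor: reserves −63B, deposits −63B.
Totals: Δreserves = −66B, Δdeposits = −63B.
Δrequired reserves = 10% × −63B = −6.3B.
Δexcess reserves = Δreserves − Δrequired = −66B − (−6.3B) = -59.7 billion.

-59.7 billion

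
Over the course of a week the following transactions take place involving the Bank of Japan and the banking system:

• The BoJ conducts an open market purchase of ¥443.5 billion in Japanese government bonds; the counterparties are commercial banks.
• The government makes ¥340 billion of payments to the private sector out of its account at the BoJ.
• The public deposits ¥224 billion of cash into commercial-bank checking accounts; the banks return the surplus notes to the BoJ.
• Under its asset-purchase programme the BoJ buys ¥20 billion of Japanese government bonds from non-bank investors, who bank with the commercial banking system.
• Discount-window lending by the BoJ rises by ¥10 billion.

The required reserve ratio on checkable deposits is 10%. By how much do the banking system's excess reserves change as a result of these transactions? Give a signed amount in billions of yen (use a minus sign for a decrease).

OMO purchase (from banks) ¥443.5 billion: reserves +¥443.5B, deposits 0.
Government spending ¥340 billion: reserves +¥340B, deposits +¥340B.
Currency deposit ¥224 billion: reserves +¥224B, deposits +¥224B.
Asset purchase (from non-banks) ¥20 billion: reserves +¥20B, deposits +¥20B.
Discount-window loan ¥10 billion: reserves +¥10B, deposits 0.
Totals: Δreserves = +¥1037.5B, Δdeposits = +¥584B.
Δrequired reserves = 10% × +¥584B = +¥58.4B.
Δexcess reserves = Δreserves − Δrequired = +¥1037.5B − (+¥58.4B) = +¥979.1 billion.

+¥979.1 billion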